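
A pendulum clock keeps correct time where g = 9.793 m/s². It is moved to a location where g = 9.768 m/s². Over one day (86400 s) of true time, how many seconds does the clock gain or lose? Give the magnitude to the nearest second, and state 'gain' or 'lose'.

lose 110 s

The clock's period scales as T ∝ 1/√g, so T'/T = √(9.793/9.768) = 1.00128.
In 86400 s of true time the clock registers 86400/1.00128 = 86289.6 s, so it loses 110 s.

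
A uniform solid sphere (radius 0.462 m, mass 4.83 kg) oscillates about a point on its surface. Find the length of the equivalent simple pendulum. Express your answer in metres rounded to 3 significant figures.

The equivalent simple-pendulum length is L_eq = I/(md), where I is about the pivot and d = 0.4620 m.
I_cm = (2/5)mR² = 0.4124 kg·m², so I = I_cm + md² = 0.4124 + 1.031 = 1.443 kg·m².
L_eq = 1.443/(4.83 × 0.4620) = 0.647 m.

0.647 m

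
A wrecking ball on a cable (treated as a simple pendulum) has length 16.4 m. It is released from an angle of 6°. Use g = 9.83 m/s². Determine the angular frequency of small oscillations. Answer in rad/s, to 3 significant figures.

0.774 rad/s

ω = √(g/L) = √(9.83/16.4) = 0.774 rad/s.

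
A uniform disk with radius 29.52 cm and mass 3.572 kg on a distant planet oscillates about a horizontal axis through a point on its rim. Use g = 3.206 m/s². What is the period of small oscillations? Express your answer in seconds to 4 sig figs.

2.335 s

I_cm = ½mr² = 0.15564 kg·m². The pivot is at distance d = 0.2952 m from the centre of mass.
By the parallel-axis theorem, I = I_cm + md² = 0.15564 + 0.31127 = 0.46691 kg·m².
T = 2π√(I/(mgd)) = 2π√(0.46691/(3.572 × 3.206 × 0.2952)) = 2.335 s.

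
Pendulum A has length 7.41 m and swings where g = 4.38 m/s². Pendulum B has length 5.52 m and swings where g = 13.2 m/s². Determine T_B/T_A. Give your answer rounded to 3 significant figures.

0.497

T = 2π√(L/g), so T_B/T_A = √((L_B/g_B)/(L_A/g_A)) = √((5.52/13.2)/(7.41/4.38)) = 0.497.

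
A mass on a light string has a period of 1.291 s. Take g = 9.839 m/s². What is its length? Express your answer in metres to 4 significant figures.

From T = 2π√(L/g), L = gT²/(4π²) = 9.839 × 1.2910²/(4π²) = 0.4154 m.

0.4154 m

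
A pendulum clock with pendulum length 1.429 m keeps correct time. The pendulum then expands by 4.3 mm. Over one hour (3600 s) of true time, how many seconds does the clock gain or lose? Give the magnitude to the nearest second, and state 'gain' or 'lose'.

T ∝ √L, so T'/T = √(1.43330/1.429) = 1.00150.
In 3600 s of true time the clock registers 3600/1.00150 = 3594.6 s, so it loses 5 s.

lose 5 s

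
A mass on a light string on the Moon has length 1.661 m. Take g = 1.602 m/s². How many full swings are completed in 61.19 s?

9

T = 2π√(L/g) = 2π√(1.661/1.602) = 6.3978 s.
Number of complete oscillations = ⌊61.19/6.3978⌋ = ⌊9.5642⌋ = 9.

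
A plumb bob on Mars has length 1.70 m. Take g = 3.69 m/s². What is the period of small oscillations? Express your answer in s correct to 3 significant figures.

4.26 s

T = 2π√(L/g) = 2π√(1.70/3.69) = 2π × 0.6788 = 4.26 s.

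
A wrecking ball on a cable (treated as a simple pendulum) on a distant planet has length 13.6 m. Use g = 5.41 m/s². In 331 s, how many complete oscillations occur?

T = 2π√(L/g) = 2π√(13.6/5.41) = 9.962 s.
Number of complete oscillations = ⌊331/9.962⌋ = ⌊33.23⌋ = 33.

33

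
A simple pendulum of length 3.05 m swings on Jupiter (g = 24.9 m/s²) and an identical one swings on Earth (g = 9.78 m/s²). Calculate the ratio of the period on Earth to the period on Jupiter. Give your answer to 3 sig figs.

T ∝ 1/√g, so T₂/T₁ = √(g₁/g₂) = √(24.9/9.78) = 1.60.

1.60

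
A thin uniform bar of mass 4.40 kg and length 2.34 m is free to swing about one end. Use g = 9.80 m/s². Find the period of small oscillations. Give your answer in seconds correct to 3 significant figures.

For a physical pendulum T = 2π√(I/(mgd)), with d = 1.170 m from pivot to centre of mass.
I_cm = mL²/12 = 4.40 × 2.34²/12 = 2.008 kg·m²; I = I_cm + md² = 2.008 + 4.40 × 1.170² = 8.031 kg·m².
T = 2π√(8.031/(4.40 × 9.80 × 1.170)) = 2.51 s.

2.51 s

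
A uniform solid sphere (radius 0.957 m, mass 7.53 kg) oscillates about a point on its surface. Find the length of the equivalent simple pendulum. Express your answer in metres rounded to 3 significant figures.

The equivalent simple-pendulum length is L_eq = I/(md), where I is about the pivot and d = 0.9570 m.
I_cm = (2/5)mR² = 2.759 kg·m², so I = I_cm + md² = 2.759 + 6.896 = 9.655 kg·m².
L_eq = 9.655/(7.53 × 0.9570) = 1.34 m.

1.34 m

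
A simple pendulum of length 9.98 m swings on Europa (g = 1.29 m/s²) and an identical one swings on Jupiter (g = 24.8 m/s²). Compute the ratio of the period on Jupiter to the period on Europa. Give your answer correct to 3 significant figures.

0.228

T ∝ 1/√g, so T₂/T₁ = √(g₁/g₂) = √(1.29/24.8) = 0.228.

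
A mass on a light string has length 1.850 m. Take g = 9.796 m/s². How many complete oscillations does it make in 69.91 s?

25

T = 2π√(L/g) = 2π√(1.850/9.796) = 2.7305 s.
Number of complete oscillations = ⌊69.91/2.7305⌋ = ⌊25.603⌋ = 25.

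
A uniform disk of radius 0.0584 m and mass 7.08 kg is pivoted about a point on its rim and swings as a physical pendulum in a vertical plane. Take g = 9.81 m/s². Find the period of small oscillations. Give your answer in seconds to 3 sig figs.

0.594 s

I_cm = ½mr² = 0.01207 kg·m². The pivot is at distance d = 0.0584 m from the centre of mass.
By the parallel-axis theorem, I = I_cm + md² = 0.01207 + 0.02415 = 0.03622 kg·m².
T = 2π√(I/(mgd)) = 2π√(0.03622/(7.08 × 9.81 × 0.0584)) = 0.594 s.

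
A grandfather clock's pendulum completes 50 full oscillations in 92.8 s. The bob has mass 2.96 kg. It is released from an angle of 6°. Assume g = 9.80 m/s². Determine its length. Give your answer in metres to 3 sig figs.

0.855 m

T = 92.8/50 = 1.856 s.
From T = 2π√(L/g), L = gT²/(4π²) = 9.80 × 1.856²/(4π²) = 0.855 m.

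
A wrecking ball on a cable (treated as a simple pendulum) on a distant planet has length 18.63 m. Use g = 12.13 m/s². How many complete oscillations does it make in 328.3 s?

42

T = 2π√(L/g) = 2π√(18.63/12.13) = 7.7867 s.
Number of complete oscillations = ⌊328.3/7.7867⌋ = ⌊42.161⌋ = 42.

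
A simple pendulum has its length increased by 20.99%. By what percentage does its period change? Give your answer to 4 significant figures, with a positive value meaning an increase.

9.995%

T ∝ √L, so T'/T = √(1.2099) = 1.1000.
Percentage change in T = (1.1000 − 1) × 100% = 9.995%.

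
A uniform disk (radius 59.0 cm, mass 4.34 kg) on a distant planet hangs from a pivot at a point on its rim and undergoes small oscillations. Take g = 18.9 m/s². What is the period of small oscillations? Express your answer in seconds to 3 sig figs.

1.36 s

I_cm = ½mr² = 0.7554 kg·m². The pivot is at distance d = 0.590 m from the centre of mass.
By the parallel-axis theorem, I = I_cm + md² = 0.7554 + 1.511 = 2.266 kg·m².
T = 2π√(I/(mgd)) = 2π√(2.266/(4.34 × 18.9 × 0.590)) = 1.36 s.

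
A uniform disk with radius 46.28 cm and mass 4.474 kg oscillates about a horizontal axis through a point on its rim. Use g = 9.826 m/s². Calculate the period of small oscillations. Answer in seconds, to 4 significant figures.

1.670 s

I_cm = ½mr² = 0.47913 kg·m². The pivot is at distance d = 0.4628 m from the centre of mass.
By the parallel-axis theorem, I = I_cm + md² = 0.47913 + 0.95826 = 1.4374 kg·m².
T = 2π√(I/(mgd)) = 2π√(1.4374/(4.474 × 9.826 × 0.4628)) = 1.670 s.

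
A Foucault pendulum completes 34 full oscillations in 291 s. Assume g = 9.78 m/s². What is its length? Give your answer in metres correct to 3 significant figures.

T = 291/34 = 8.559 s.
From T = 2π√(L/g), L = gT²/(4π²) = 9.78 × 8.559²/(4π²) = 18.1 m.

18.1 m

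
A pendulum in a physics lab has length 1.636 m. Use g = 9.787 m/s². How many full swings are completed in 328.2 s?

127

T = 2π√(L/g) = 2π√(1.636/9.787) = 2.5689 s.
Number of complete oscillations = ⌊328.2/2.5689⌋ = ⌊127.76⌋ = 127.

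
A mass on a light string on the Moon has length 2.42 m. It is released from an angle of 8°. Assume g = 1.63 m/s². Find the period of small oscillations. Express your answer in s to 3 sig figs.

7.66 s

T = 2π√(L/g) = 2π√(2.42/1.63) = 2π × 1.218 = 7.66 s.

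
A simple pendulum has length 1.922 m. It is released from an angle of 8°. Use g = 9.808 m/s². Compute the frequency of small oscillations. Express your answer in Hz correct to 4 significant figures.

0.3595 Hz

T = 2π√(L/g) = 2π√(1.922/9.808) = 2.7814 s, so f = 1/T = 0.3595 Hz.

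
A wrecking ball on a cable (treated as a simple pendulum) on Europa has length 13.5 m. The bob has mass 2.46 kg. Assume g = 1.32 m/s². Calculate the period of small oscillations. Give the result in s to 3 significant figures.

20.1 s

T = 2π√(L/g) = 2π√(13.5/1.32) = 2π × 3.198 = 20.1 s.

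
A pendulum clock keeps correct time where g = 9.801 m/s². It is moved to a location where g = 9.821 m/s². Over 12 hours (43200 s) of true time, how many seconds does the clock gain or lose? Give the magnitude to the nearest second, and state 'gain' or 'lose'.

gain 44 s

The clock's period scales as T ∝ 1/√g, so T'/T = √(9.801/9.821) = 0.998981.
In 43200 s of true time the clock registers 43200/0.998981 = 43244.1 s, so it gains 44 s.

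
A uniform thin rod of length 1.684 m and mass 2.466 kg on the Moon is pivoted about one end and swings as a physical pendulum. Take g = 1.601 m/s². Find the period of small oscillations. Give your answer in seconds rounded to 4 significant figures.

5.262 s

For a physical pendulum T = 2π√(I/(mgd)), with d = 0.84200 m from pivot to centre of mass.
I_cm = mL²/12 = 2.466 × 1.684²/12 = 0.58277 kg·m²; I = I_cm + md² = 0.58277 + 2.466 × 0.84200² = 2.3311 kg·m².
T = 2π√(2.3311/(2.466 × 1.601 × 0.84200)) = 5.262 s.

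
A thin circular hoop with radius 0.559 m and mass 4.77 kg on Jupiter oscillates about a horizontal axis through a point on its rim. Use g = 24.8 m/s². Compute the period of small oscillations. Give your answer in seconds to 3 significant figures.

1.33 s

I_cm = mr² = 1.491 kg·m². The pivot is at distance d = 0.559 m from the centre of mass.
By the parallel-axis theorem, I = I_cm + md² = 1.491 + 1.491 = 2.981 kg·m².
T = 2π√(I/(mgd)) = 2π√(2.981/(4.77 × 24.8 × 0.559)) = 1.33 s.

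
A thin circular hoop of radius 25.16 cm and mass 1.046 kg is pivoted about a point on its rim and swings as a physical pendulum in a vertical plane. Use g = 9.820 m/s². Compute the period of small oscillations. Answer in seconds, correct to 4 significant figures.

1.422 s

I_cm = mr² = 0.066214 kg·m². The pivot is at distance d = 0.2516 m from the centre of mass.
By the parallel-axis theorem, I = I_cm + md² = 0.066214 + 0.066214 = 0.13243 kg·m².
T = 2π√(I/(mgd)) = 2π√(0.13243/(1.046 × 9.820 × 0.2516)) = 1.422 s.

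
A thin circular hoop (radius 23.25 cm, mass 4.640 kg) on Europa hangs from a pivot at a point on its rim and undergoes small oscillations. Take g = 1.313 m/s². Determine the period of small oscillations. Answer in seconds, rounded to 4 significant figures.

I_cm = mr² = 0.25082 kg·m². The pivot is at distance d = 0.2325 m from the centre of mass.
By the parallel-axis theorem, I = I_cm + md² = 0.25082 + 0.25082 = 0.50164 kg·m².
T = 2π√(I/(mgd)) = 2π√(0.50164/(4.640 × 1.313 × 0.2325)) = 3.739 s.

3.739 s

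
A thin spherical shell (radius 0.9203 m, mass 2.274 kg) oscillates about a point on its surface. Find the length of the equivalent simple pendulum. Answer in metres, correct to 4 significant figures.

1.534 m

The equivalent simple-pendulum length is L_eq = I/(md), where I is about the pivot and d = 0.92030 m.
I_cm = (2/3)mR² = 1.2840 kg·m², so I = I_cm + md² = 1.2840 + 1.9260 = 3.2099 kg·m².
L_eq = 3.2099/(2.274 × 0.92030) = 1.534 m.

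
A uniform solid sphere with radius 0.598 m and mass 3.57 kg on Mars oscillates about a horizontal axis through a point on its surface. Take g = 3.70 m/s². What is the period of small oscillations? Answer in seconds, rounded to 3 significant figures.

I_cm = (2/5)mr² = 0.5107 kg·m². The pivot is at distance d = 0.598 m from the centre of mass.
By the parallel-axis theorem, I = I_cm + md² = 0.5107 + 1.277 = 1.787 kg·m².
T = 2π√(I/(mgd)) = 2π√(1.787/(3.57 × 3.70 × 0.598)) = 2.99 s.

2.99 s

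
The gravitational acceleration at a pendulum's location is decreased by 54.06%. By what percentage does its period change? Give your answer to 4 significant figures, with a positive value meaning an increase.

T ∝ 1/√g, so T'/T = 1/√(0.45940) = 1.4754.
Percentage change in T = (1.4754 − 1) × 100% = 47.54%.

47.54%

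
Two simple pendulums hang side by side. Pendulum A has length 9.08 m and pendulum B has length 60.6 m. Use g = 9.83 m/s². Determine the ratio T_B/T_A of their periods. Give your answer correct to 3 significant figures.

T ∝ √L, so T_B/T_A = √(L_B/L_A) = √(60.6/9.08) = 2.58.

2.58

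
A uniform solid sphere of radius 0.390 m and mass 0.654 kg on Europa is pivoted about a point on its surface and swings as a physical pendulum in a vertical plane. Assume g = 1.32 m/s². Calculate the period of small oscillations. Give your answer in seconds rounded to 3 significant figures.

I_cm = (2/5)mr² = 0.03979 kg·m². The pivot is at distance d = 0.390 m from the centre of mass.
By the parallel-axis theorem, I = I_cm + md² = 0.03979 + 0.09947 = 0.1393 kg·m².
T = 2π√(I/(mgd)) = 2π√(0.1393/(0.654 × 1.32 × 0.390)) = 4.04 s.

4.04 s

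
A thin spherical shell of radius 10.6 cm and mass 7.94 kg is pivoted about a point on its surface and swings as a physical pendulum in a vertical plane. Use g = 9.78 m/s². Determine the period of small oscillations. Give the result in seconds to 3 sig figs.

0.844 s

I_cm = (2/3)mr² = 0.05948 kg·m². The pivot is at distance d = 0.106 m from the centre of mass.
By the parallel-axis theorem, I = I_cm + md² = 0.05948 + 0.08921 = 0.1487 kg·m².
T = 2π√(I/(mgd)) = 2π√(0.1487/(7.94 × 9.78 × 0.106)) = 0.844 s.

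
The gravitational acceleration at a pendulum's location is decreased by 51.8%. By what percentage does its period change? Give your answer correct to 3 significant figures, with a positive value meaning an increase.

T ∝ 1/√g, so T'/T = 1/√(0.4820) = 1.440.
Percentage change in T = (1.440 − 1) × 100% = 44.0%.

44.0%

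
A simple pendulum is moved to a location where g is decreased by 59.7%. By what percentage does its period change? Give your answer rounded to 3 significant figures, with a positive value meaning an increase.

57.5%

T ∝ 1/√g, so T'/T = 1/√(0.4030) = 1.575.
Percentage change in T = (1.575 − 1) × 100% = 57.5%.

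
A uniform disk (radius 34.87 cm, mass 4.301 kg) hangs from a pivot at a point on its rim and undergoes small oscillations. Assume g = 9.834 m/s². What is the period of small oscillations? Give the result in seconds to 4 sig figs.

1.449 s

I_cm = ½mr² = 0.26148 kg·m². The pivot is at distance d = 0.3487 m from the centre of mass.
By the parallel-axis theorem, I = I_cm + md² = 0.26148 + 0.52297 = 0.78445 kg·m².
T = 2π√(I/(mgd)) = 2π√(0.78445/(4.301 × 9.834 × 0.3487)) = 1.449 s.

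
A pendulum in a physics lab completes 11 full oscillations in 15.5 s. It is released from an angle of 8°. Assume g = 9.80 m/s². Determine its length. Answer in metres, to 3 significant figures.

T = 15.5/11 = 1.409 s.
From T = 2π√(L/g), L = gT²/(4π²) = 9.80 × 1.409²/(4π²) = 0.493 m.

0.493 m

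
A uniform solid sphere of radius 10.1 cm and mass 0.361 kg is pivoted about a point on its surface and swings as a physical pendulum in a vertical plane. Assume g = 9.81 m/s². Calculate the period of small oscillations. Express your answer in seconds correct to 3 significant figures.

I_cm = (2/5)mr² = 0.001473 kg·m². The pivot is at distance d = 0.101 m from the centre of mass.
By the parallel-axis theorem, I = I_cm + md² = 0.001473 + 0.003683 = 0.005156 kg·m².
T = 2π√(I/(mgd)) = 2π√(0.005156/(0.361 × 9.81 × 0.101)) = 0.754 s.

0.754 s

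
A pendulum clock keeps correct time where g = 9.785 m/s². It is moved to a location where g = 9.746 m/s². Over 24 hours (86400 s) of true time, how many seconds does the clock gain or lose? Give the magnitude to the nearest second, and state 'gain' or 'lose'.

lose 172 s

The clock's period scales as T ∝ 1/√g, so T'/T = √(9.785/9.746) = 1.00200.
In 86400 s of true time the clock registers 86400/1.00200 = 86227.6 s, so it loses 172 s.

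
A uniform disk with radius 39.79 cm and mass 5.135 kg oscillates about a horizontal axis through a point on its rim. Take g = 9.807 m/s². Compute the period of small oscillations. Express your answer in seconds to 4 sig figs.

I_cm = ½mr² = 0.40650 kg·m². The pivot is at distance d = 0.3979 m from the centre of mass.
By the parallel-axis theorem, I = I_cm + md² = 0.40650 + 0.81300 = 1.2195 kg·m².
T = 2π√(I/(mgd)) = 2π√(1.2195/(5.135 × 9.807 × 0.3979)) = 1.550 s.

1.550 s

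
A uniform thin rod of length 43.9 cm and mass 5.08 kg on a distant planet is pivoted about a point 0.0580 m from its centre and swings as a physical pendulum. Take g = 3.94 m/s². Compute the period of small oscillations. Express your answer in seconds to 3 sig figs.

For a physical pendulum T = 2π√(I/(mgd)), with d = 0.05800 m from pivot to centre of mass.
I_cm = mL²/12 = 5.08 × 0.439²/12 = 0.08159 kg·m²; I = I_cm + md² = 0.08159 + 5.08 × 0.05800² = 0.09867 kg·m².
T = 2π√(0.09867/(5.08 × 3.94 × 0.05800)) = 1.83 s.

1.83 s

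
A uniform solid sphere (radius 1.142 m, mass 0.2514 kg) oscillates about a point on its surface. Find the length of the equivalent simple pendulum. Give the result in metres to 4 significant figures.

1.599 m

The equivalent simple-pendulum length is L_eq = I/(md), where I is about the pivot and d = 1.1420 m.
I_cm = (2/5)mR² = 0.13115 kg·m², so I = I_cm + md² = 0.13115 + 0.32787 = 0.45901 kg·m².
L_eq = 0.45901/(0.2514 × 1.1420) = 1.599 m.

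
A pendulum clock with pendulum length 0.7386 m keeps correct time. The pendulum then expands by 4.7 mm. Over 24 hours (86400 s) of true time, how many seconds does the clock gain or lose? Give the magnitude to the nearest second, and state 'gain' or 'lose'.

T ∝ √L, so T'/T = √(0.74330/0.7386) = 1.00318.
In 86400 s of true time the clock registers 86400/1.00318 = 86126.4 s, so it loses 274 s.

lose 274 s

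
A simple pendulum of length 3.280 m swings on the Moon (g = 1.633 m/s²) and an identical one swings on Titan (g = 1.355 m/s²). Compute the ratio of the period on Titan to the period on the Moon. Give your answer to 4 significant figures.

T ∝ 1/√g, so T₂/T₁ = √(g₁/g₂) = √(1.633/1.355) = 1.098.

1.098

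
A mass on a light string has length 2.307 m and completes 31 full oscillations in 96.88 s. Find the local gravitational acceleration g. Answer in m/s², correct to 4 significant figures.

9.325 m/s²

T = 96.88/31 = 3.1252 s.
From T = 2π√(L/g), g = 4π²L/T² = 4π² × 2.307/3.1252² = 9.325 m/s².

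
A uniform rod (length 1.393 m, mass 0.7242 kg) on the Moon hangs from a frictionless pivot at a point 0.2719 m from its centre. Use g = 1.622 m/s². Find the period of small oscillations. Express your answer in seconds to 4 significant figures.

4.593 s

For a physical pendulum T = 2π√(I/(mgd)), with d = 0.27190 m from pivot to centre of mass.
I_cm = mL²/12 = 0.7242 × 1.393²/12 = 0.11711 kg·m²; I = I_cm + md² = 0.11711 + 0.7242 × 0.27190² = 0.17065 kg·m².
T = 2π√(0.17065/(0.7242 × 1.622 × 0.27190)) = 4.593 s.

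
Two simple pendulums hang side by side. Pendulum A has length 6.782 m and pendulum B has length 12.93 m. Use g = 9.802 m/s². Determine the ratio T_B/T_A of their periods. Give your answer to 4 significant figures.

T ∝ √L, so T_B/T_A = √(L_B/L_A) = √(12.93/6.782) = 1.381.

1.381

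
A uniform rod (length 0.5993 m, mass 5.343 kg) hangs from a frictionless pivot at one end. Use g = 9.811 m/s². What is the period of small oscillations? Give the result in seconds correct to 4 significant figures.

For a physical pendulum T = 2π√(I/(mgd)), with d = 0.29965 m from pivot to centre of mass.
I_cm = mL²/12 = 5.343 × 0.5993²/12 = 0.15992 kg·m²; I = I_cm + md² = 0.15992 + 5.343 × 0.29965² = 0.63966 kg·m².
T = 2π√(0.63966/(5.343 × 9.811 × 0.29965)) = 1.268 s.

1.268 s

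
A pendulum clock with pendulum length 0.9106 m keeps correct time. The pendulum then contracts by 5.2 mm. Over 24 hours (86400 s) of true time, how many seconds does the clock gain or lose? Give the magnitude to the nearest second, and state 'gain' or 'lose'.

gain 248 s

T ∝ √L, so T'/T = √(0.90540/0.9106) = 0.997141.
In 86400 s of true time the clock registers 86400/0.997141 = 86647.8 s, so it gains 248 s.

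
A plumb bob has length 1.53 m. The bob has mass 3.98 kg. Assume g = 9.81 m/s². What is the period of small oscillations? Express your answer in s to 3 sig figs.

T = 2π√(L/g) = 2π√(1.53/9.81) = 2π × 0.3949 = 2.48 s.

2.48 s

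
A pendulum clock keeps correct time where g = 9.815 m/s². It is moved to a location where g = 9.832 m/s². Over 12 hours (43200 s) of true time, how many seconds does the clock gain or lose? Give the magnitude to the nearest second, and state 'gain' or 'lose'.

The clock's period scales as T ∝ 1/√g, so T'/T = √(9.815/9.832) = 0.999135.
In 43200 s of true time the clock registers 43200/0.999135 = 43237.4 s, so it gains 37 s.

gain 37 s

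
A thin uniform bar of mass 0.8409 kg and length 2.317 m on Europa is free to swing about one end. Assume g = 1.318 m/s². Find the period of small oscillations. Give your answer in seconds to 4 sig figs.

6.802 s

For a physical pendulum T = 2π√(I/(mgd)), with d = 1.1585 m from pivot to centre of mass.
I_cm = mL²/12 = 0.8409 × 2.317²/12 = 0.37620 kg·m²; I = I_cm + md² = 0.37620 + 0.8409 × 1.1585² = 1.5048 kg·m².
T = 2π√(1.5048/(0.8409 × 1.318 × 1.1585)) = 6.802 s.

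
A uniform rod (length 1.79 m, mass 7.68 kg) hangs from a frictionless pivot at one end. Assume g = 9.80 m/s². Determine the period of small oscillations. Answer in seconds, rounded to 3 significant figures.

2.19 s

For a physical pendulum T = 2π√(I/(mgd)), with d = 0.8950 m from pivot to centre of mass.
I_cm = mL²/12 = 7.68 × 1.79²/12 = 2.051 kg·m²; I = I_cm + md² = 2.051 + 7.68 × 0.8950² = 8.202 kg·m².
T = 2π√(8.202/(7.68 × 9.80 × 0.8950)) = 2.19 s.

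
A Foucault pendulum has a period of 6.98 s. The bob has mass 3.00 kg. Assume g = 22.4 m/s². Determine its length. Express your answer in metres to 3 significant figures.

From T = 2π√(L/g), L = gT²/(4π²) = 22.4 × 6.980²/(4π²) = 27.6 m.

27.6 m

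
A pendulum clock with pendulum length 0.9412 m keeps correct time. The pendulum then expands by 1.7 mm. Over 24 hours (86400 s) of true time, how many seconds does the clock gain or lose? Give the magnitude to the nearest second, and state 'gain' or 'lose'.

lose 78 s

T ∝ √L, so T'/T = √(0.94290/0.9412) = 1.00090.
In 86400 s of true time the clock registers 86400/1.00090 = 86322.1 s, so it loses 78 s.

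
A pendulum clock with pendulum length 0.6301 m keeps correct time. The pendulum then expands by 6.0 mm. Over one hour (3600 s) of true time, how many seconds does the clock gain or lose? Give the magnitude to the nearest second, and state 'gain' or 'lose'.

T ∝ √L, so T'/T = √(0.63610/0.6301) = 1.00475.
In 3600 s of true time the clock registers 3600/1.00475 = 3583.0 s, so it loses 17 s.

lose 17 s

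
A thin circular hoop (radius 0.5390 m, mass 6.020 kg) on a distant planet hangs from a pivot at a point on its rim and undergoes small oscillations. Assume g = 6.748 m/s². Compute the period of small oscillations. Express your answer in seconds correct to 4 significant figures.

2.511 s

I_cm = mr² = 1.7489 kg·m². The pivot is at distance d = 0.5390 m from the centre of mass.
By the parallel-axis theorem, I = I_cm + md² = 1.7489 + 1.7489 = 3.4979 kg·m².
T = 2π√(I/(mgd)) = 2π√(3.4979/(6.020 × 6.748 × 0.5390)) = 2.511 s.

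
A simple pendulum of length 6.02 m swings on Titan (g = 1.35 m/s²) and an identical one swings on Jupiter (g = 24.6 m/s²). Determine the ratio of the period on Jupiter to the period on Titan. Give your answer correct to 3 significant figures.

T ∝ 1/√g, so T₂/T₁ = √(g₁/g₂) = √(1.35/24.6) = 0.234.

0.234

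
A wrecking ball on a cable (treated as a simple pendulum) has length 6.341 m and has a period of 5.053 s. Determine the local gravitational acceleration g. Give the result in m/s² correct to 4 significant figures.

9.804 m/s²

From T = 2π√(L/g), g = 4π²L/T² = 4π² × 6.341/5.0530² = 9.804 m/s².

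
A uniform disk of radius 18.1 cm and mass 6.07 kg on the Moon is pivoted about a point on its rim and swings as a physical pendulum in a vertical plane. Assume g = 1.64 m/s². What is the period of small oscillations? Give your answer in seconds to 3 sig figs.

I_cm = ½mr² = 0.09943 kg·m². The pivot is at distance d = 0.181 m from the centre of mass.
By the parallel-axis theorem, I = I_cm + md² = 0.09943 + 0.1989 = 0.2983 kg·m².
T = 2π√(I/(mgd)) = 2π√(0.2983/(6.07 × 1.64 × 0.181)) = 2.56 s.

2.56 s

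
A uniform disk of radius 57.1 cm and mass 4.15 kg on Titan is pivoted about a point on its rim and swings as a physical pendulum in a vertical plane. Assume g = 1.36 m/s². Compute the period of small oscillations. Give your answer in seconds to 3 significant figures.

I_cm = ½mr² = 0.6765 kg·m². The pivot is at distance d = 0.571 m from the centre of mass.
By the parallel-axis theorem, I = I_cm + md² = 0.6765 + 1.353 = 2.030 kg·m².
T = 2π√(I/(mgd)) = 2π√(2.030/(4.15 × 1.36 × 0.571)) = 4.99 s.

4.99 s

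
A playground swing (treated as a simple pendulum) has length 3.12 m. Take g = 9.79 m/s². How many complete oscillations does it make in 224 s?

63

T = 2π√(L/g) = 2π√(3.12/9.79) = 3.547 s.
Number of complete oscillations = ⌊224/3.547⌋ = ⌊63.15⌋ = 63.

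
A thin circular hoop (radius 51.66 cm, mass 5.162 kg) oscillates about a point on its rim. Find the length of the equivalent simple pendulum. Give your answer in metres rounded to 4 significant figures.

The equivalent simple-pendulum length is L_eq = I/(md), where I is about the pivot and d = 0.51660 m.
I_cm = mR² = 1.3776 kg·m², so I = I_cm + md² = 1.3776 + 1.3776 = 2.7552 kg·m².
L_eq = 2.7552/(5.162 × 0.51660) = 1.033 m.

1.033 m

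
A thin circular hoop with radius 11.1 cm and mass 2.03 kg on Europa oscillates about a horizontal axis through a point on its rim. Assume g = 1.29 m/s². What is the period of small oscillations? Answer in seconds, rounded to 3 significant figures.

2.61 s

I_cm = mr² = 0.02501 kg·m². The pivot is at distance d = 0.111 m from the centre of mass.
By the parallel-axis theorem, I = I_cm + md² = 0.02501 + 0.02501 = 0.05002 kg·m².
T = 2π√(I/(mgd)) = 2π√(0.05002/(2.03 × 1.29 × 0.111)) = 2.61 s.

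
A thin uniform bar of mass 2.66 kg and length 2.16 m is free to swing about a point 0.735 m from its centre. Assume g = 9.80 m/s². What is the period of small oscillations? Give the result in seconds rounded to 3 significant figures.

2.26 s

For a physical pendulum T = 2π√(I/(mgd)), with d = 0.7350 m from pivot to centre of mass.
I_cm = mL²/12 = 2.66 × 2.16²/12 = 1.034 kg·m²; I = I_cm + md² = 1.034 + 2.66 × 0.7350² = 2.471 kg·m².
T = 2π√(2.471/(2.66 × 9.80 × 0.7350)) = 2.26 s.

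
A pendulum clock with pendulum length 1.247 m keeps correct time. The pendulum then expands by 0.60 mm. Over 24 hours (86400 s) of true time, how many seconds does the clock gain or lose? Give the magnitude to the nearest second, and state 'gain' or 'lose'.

T ∝ √L, so T'/T = √(1.24760/1.247) = 1.00024.
In 86400 s of true time the clock registers 86400/1.00024 = 86379.2 s, so it loses 21 s.

lose 21 s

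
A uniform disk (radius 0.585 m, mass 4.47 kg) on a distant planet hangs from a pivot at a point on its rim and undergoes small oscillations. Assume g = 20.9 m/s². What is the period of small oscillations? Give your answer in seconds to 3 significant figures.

1.29 s

I_cm = ½mr² = 0.7649 kg·m². The pivot is at distance d = 0.585 m from the centre of mass.
By the parallel-axis theorem, I = I_cm + md² = 0.7649 + 1.530 = 2.295 kg·m².
T = 2π√(I/(mgd)) = 2π√(2.295/(4.47 × 20.9 × 0.585)) = 1.29 s.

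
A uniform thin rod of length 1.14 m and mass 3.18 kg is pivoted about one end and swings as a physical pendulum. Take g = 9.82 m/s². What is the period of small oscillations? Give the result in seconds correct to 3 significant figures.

For a physical pendulum T = 2π√(I/(mgd)), with d = 0.5700 m from pivot to centre of mass.
I_cm = mL²/12 = 3.18 × 1.14²/12 = 0.3444 kg·m²; I = I_cm + md² = 0.3444 + 3.18 × 0.5700² = 1.378 kg·m².
T = 2π√(1.378/(3.18 × 9.82 × 0.5700)) = 1.75 s.

1.75 s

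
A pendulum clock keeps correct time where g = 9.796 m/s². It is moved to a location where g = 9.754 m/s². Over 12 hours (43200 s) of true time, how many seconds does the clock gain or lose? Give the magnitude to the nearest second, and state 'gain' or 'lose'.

The clock's period scales as T ∝ 1/√g, so T'/T = √(9.796/9.754) = 1.00215.
In 43200 s of true time the clock registers 43200/1.00215 = 43107.3 s, so it loses 93 s.

lose 93 s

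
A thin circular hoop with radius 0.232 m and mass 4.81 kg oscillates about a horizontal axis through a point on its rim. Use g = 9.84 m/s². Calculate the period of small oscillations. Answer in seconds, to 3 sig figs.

1.36 s

I_cm = mr² = 0.2589 kg·m². The pivot is at distance d = 0.232 m from the centre of mass.
By the parallel-axis theorem, I = I_cm + md² = 0.2589 + 0.2589 = 0.5178 kg·m².
T = 2π√(I/(mgd)) = 2π√(0.5178/(4.81 × 9.84 × 0.232)) = 1.36 s.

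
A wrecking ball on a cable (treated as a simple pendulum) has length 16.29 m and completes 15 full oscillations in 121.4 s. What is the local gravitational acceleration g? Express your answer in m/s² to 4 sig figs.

9.818 m/s²

T = 121.4/15 = 8.0933 s.
From T = 2π√(L/g), g = 4π²L/T² = 4π² × 16.29/8.0933² = 9.818 m/s².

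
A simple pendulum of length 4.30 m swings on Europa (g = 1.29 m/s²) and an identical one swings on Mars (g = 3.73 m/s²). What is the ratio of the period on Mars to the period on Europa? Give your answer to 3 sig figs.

T ∝ 1/√g, so T₂/T₁ = √(g₁/g₂) = √(1.29/3.73) = 0.588.

0.588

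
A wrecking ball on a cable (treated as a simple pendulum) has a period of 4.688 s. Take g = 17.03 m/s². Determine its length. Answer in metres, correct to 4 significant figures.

9.480 m

From T = 2π√(L/g), L = gT²/(4π²) = 17.03 × 4.6880²/(4π²) = 9.480 m.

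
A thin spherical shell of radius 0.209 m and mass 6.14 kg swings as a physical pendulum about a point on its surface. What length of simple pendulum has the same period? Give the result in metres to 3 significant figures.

0.348 m

The equivalent simple-pendulum length is L_eq = I/(md), where I is about the pivot and d = 0.2090 m.
I_cm = (2/3)mR² = 0.1788 kg·m², so I = I_cm + md² = 0.1788 + 0.2682 = 0.4470 kg·m².
L_eq = 0.4470/(6.14 × 0.2090) = 0.348 m.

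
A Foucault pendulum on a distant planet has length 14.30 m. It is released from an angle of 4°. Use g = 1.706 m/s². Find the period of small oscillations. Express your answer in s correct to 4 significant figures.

18.19 s

T = 2π√(L/g) = 2π√(14.30/1.706) = 2π × 2.8952 = 18.19 s.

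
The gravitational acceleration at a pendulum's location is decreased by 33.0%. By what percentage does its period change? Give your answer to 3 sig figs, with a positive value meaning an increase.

22.2%

T ∝ 1/√g, so T'/T = 1/√(0.6700) = 1.222.
Percentage change in T = (1.222 − 1) × 100% = 22.2%.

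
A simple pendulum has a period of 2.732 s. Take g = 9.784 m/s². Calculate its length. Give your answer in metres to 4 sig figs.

From T = 2π√(L/g), L = gT²/(4π²) = 9.784 × 2.7320²/(4π²) = 1.850 m.

1.850 m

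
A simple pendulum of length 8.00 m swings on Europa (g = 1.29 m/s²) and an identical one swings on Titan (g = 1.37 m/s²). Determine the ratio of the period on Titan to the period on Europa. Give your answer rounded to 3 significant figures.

0.970

T ∝ 1/√g, so T₂/T₁ = √(g₁/g₂) = √(1.29/1.37) = 0.970.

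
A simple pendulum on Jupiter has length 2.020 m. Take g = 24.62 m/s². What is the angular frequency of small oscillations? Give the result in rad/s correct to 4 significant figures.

3.491 rad/s

ω = √(g/L) = √(24.62/2.020) = 3.491 rad/s.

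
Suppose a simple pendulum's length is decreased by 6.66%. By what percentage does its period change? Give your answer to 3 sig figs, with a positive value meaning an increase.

-3.39%

T ∝ √L, so T'/T = √(0.9334) = 0.9661.
Percentage change in T = (0.9661 − 1) × 100% = -3.39%.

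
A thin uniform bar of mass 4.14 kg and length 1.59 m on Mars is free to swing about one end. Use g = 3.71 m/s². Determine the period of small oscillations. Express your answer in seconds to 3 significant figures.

For a physical pendulum T = 2π√(I/(mgd)), with d = 0.7950 m from pivot to centre of mass.
I_cm = mL²/12 = 4.14 × 1.59²/12 = 0.8722 kg·m²; I = I_cm + md² = 0.8722 + 4.14 × 0.7950² = 3.489 kg·m².
T = 2π√(3.489/(4.14 × 3.71 × 0.7950)) = 3.36 s.

3.36 s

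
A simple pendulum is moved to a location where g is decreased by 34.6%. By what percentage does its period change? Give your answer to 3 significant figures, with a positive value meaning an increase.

23.7%

T ∝ 1/√g, so T'/T = 1/√(0.6540) = 1.237.
Percentage change in T = (1.237 − 1) × 100% = 23.7%.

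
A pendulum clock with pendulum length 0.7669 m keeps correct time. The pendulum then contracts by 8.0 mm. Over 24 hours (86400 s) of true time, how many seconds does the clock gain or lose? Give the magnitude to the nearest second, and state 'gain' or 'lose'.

gain 454 s

T ∝ √L, so T'/T = √(0.75890/0.7669) = 0.994771.
In 86400 s of true time the clock registers 86400/0.994771 = 86854.2 s, so it gains 454 s.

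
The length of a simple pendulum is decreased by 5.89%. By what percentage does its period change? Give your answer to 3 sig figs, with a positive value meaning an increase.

-2.99%

T ∝ √L, so T'/T = √(0.9411) = 0.9701.
Percentage change in T = (0.9701 − 1) × 100% = -2.99%.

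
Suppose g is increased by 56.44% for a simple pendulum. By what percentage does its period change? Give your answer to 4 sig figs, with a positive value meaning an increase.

-20.05%

T ∝ 1/√g, so T'/T = 1/√(1.5644) = 0.79951.
Percentage change in T = (0.79951 − 1) × 100% = -20.05%.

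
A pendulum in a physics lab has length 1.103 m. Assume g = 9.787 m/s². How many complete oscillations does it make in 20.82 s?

9

T = 2π√(L/g) = 2π√(1.103/9.787) = 2.1093 s.
Number of complete oscillations = ⌊20.82/2.1093⌋ = ⌊9.8705⌋ = 9.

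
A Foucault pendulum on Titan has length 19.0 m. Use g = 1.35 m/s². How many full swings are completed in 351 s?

T = 2π√(L/g) = 2π√(19.0/1.35) = 23.57 s.
Number of complete oscillations = ⌊351/23.57⌋ = ⌊14.89⌋ = 14.

14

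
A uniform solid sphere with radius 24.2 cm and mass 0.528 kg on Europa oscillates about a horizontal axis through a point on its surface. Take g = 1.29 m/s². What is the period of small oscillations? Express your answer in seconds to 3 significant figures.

3.22 s

I_cm = (2/5)mr² = 0.01237 kg·m². The pivot is at distance d = 0.242 m from the centre of mass.
By the parallel-axis theorem, I = I_cm + md² = 0.01237 + 0.03092 = 0.04329 kg·m².
T = 2π√(I/(mgd)) = 2π√(0.04329/(0.528 × 1.29 × 0.242)) = 3.22 s.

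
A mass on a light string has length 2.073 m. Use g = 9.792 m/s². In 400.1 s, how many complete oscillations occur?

T = 2π√(L/g) = 2π√(2.073/9.792) = 2.8910 s.
Number of complete oscillations = ⌊400.1/2.8910⌋ = ⌊138.40⌋ = 138.

138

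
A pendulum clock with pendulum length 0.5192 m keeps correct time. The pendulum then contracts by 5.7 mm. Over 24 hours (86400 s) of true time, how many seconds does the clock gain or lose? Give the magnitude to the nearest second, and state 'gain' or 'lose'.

gain 478 s

T ∝ √L, so T'/T = √(0.51350/0.5192) = 0.994496.
In 86400 s of true time the clock registers 86400/0.994496 = 86878.2 s, so it gains 478 s.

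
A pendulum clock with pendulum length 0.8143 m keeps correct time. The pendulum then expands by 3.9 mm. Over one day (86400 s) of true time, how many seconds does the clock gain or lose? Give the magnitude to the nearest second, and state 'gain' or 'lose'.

lose 206 s

T ∝ √L, so T'/T = √(0.81820/0.8143) = 1.00239.
In 86400 s of true time the clock registers 86400/1.00239 = 86193.8 s, so it loses 206 s.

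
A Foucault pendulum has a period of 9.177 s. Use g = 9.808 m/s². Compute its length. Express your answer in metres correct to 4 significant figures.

20.92 m

From T = 2π√(L/g), L = gT²/(4π²) = 9.808 × 9.1770²/(4π²) = 20.92 m.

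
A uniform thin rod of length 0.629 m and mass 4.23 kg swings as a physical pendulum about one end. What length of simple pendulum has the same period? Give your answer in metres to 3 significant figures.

0.419 m

The equivalent simple-pendulum length is L_eq = I/(md), where I is about the pivot and d = 0.3145 m.
I_cm = (1/12)mL² = 0.1395 kg·m², so I = I_cm + md² = 0.1395 + 0.4184 = 0.5579 kg·m².
L_eq = 0.5579/(4.23 × 0.3145) = 0.419 m.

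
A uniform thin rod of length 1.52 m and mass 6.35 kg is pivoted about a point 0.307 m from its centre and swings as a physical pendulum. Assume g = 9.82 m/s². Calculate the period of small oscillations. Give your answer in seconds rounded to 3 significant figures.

1.94 s

For a physical pendulum T = 2π√(I/(mgd)), with d = 0.3070 m from pivot to centre of mass.
I_cm = mL²/12 = 6.35 × 1.52²/12 = 1.223 kg·m²; I = I_cm + md² = 1.223 + 6.35 × 0.3070² = 1.821 kg·m².
T = 2π√(1.821/(6.35 × 9.82 × 0.3070)) = 1.94 s.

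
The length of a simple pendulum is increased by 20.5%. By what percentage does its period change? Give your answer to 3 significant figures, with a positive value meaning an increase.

9.77%

T ∝ √L, so T'/T = √(1.205) = 1.098.
Percentage change in T = (1.098 − 1) × 100% = 9.77%.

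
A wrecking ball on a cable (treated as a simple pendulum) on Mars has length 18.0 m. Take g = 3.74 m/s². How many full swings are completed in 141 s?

10

T = 2π√(L/g) = 2π√(18.0/3.74) = 13.78 s.
Number of complete oscillations = ⌊141/13.78⌋ = ⌊10.23⌋ = 10.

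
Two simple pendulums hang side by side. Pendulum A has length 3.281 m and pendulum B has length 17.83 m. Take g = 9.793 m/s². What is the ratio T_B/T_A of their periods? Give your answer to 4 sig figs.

T ∝ √L, so T_B/T_A = √(L_B/L_A) = √(17.83/3.281) = 2.331.

2.331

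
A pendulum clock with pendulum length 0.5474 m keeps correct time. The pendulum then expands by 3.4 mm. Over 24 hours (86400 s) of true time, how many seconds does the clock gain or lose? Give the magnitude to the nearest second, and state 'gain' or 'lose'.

lose 267 s

T ∝ √L, so T'/T = √(0.55080/0.5474) = 1.00310.
In 86400 s of true time the clock registers 86400/1.00310 = 86132.9 s, so it loses 267 s.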